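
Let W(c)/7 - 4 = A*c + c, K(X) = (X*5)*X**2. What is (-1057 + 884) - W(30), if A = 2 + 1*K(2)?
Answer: -9231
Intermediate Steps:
K(X) = 5*X**3 (K(X) = (5*X)*X**2 = 5*X**3)
A = 42 (A = 2 + 1*(5*2**3) = 2 + 1*(5*8) = 2 + 1*40 = 2 + 40 = 42)
W(c) = 28 + 301*c (W(c) = 28 + 7*(42*c + c) = 28 + 7*(43*c) = 28 + 301*c)
(-1057 + 884) - W(30) = (-1057 + 884) - (28 + 301*30) = -173 - (28 + 9030) = -173 - 1*9058 = -173 - 9058 = -9231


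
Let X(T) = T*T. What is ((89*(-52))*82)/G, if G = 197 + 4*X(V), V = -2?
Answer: -379496/213 ≈ -1781.7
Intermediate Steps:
X(T) = T**2
G = 213 (G = 197 + 4*(-2)**2 = 197 + 4*4 = 197 + 16 = 213)
((89*(-52))*82)/G = ((89*(-52))*82)/213 = -4628*82*(1/213) = -379496*1/213 = -379496/213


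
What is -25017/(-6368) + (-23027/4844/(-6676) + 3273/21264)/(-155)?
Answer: 694209938756071/176753879451296 ≈ 3.9276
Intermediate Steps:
-25017/(-6368) + (-23027/4844/(-6676) + 3273/21264)/(-155) = -25017*(-1/6368) + (-23027*1/4844*(-1/6676) + 3273*(1/21264))*(-1/155) = 25017/6368 + (-23027/4844*(-1/6676) + 1091/7088)*(-1/155) = 25017/6368 + (23027/32338544 + 1091/7088)*(-1/155) = 25017/6368 + (1107642715/7162987496)*(-1/155) = 25017/6368 - 221528543/222052612376 = 694209938756071/176753879451296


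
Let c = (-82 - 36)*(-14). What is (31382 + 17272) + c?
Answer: 50306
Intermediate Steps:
c = 1652 (c = -118*(-14) = 1652)
(31382 + 17272) + c = (31382 + 17272) + 1652 = 48654 + 1652 = 50306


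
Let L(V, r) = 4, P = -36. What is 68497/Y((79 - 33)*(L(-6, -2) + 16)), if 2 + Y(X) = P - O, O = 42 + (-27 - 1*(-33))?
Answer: -68497/86 ≈ -796.48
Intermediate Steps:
O = 48 (O = 42 + (-27 + 33) = 42 + 6 = 48)
Y(X) = -86 (Y(X) = -2 + (-36 - 1*48) = -2 + (-36 - 48) = -2 - 84 = -86)
68497/Y((79 - 33)*(L(-6, -2) + 16)) = 68497/(-86) = 68497*(-1/86) = -68497/86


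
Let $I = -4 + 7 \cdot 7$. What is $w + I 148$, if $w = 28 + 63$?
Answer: $6751$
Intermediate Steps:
$w = 91$
$I = 45$ ($I = -4 + 49 = 45$)
$w + I 148 = 91 + 45 \cdot 148 = 91 + 6660 = 6751$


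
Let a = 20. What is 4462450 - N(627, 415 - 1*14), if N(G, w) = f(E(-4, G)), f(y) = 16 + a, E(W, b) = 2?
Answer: 4462414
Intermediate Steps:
f(y) = 36 (f(y) = 16 + 20 = 36)
N(G, w) = 36
4462450 - N(627, 415 - 1*14) = 4462450 - 1*36 = 4462450 - 36 = 4462414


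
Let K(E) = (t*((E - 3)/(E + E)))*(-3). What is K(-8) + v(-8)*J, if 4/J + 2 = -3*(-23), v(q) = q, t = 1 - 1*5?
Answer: 2083/268 ≈ 7.7724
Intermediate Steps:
t = -4 (t = 1 - 5 = -4)
K(E) = 6*(-3 + E)/E (K(E) = -4*(E - 3)/(E + E)*(-3) = -4*(-3 + E)/(2*E)*(-3) = -4*(-3 + E)*1/(2*E)*(-3) = -2*(-3 + E)/E*(-3) = 6*(-3 + E)/E)
J = 4/67 (J = 4/(-2 - 3*(-23)) = 4/(-2 + 69) = 4/67 ≈ 0.059702)
K(-8) + v(-8)*J = (6 - 18/(-8)) - 8*4/67 = (6 - 18*(-1/8)) - 32/67 = (6 + 9/4) - 32/67 = 33/4 - 32/67 = 2083/268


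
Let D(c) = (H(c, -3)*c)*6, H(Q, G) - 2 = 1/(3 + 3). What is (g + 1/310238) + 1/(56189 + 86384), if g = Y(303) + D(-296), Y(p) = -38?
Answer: -171883850932553/44231562374 ≈ -3886.0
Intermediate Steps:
H(Q, G) = 13/6 (H(Q, G) = 2 + 1/(3 + 3) = 2 + 1/6 = 13/6)
D(c) = 13*c (D(c) = (13*c/6)*6 = 13*c)
g = -3886 (g = -38 + 13*(-296) = -38 - 3848 = -3886)
(g + 1/310238) + 1/(56189 + 86384) = (-3886 + 1/310238) + 1/(56189 + 86384) = (-3886 + 1/310238) + 1/142573 = -1205584867/310238 + 1/142573 = -171883850932553/44231562374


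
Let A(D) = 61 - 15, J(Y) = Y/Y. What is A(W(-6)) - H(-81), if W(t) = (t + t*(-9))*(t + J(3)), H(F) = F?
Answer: 127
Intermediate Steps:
J(Y) = 1
W(t) = -8*t*(1 + t) (W(t) = (t + t*(-9))*(t + 1) = (t - 9*t)*(1 + t) = (-8*t)*(1 + t) = -8*t*(1 + t))
A(D) = 46
A(W(-6)) - H(-81) = 46 - 1*(-81) = 46 + 81 = 127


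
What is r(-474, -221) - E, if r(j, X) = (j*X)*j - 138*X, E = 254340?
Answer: -49877238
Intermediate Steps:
r(j, X) = -138*X + X*j² (r(j, X) = (X*j)*j - 138*X = X*j² - 138*X = -138*X + X*j²)
r(-474, -221) - E = -221*(-138 + (-474)²) - 1*254340 = -221*(-138 + 224676) - 254340 = -221*224538 - 254340 = -49622898 - 254340 = -49877238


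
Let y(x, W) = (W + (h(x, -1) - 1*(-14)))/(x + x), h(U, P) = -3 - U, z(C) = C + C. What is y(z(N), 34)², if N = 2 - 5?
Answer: 289/16 ≈ 18.063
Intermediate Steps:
N = -3
z(C) = 2*C
y(x, W) = (11 + W - x)/(2*x) (y(x, W) = (W + ((-3 - x) - 1*(-14)))/(x + x) = (W + ((-3 - x) + 14))/((2*x)) = (W + (11 - x))*(1/(2*x)) = (11 + W - x)*(1/(2*x)) = (11 + W - x)/(2*x))
y(z(N), 34)² = ((11 + 34 - 2*(-3))/(2*((2*(-3)))))² = ((½)*(11 + 34 - 1*(-6))/(-6))² = ((½)*(-⅙)*(11 + 34 + 6))² = ((½)*(-⅙)*51)² = (-17/4)² = 289/16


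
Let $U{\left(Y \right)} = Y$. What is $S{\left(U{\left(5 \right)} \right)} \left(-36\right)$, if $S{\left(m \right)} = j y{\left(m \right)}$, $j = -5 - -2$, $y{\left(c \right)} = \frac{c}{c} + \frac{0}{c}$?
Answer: $108$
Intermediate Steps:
$y{\left(c \right)} = 1$ ($y{\left(c \right)} = 1 + 0 = 1$)
$j = -3$ ($j = -5 + 2 = -3$)
$S{\left(m \right)} = -3$ ($S{\left(m \right)} = \left(-3\right) 1 = -3$)
$S{\left(U{\left(5 \right)} \right)} \left(-36\right) = \left(-3\right) \left(-36\right) = 108$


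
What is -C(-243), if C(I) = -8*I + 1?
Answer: -1945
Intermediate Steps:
C(I) = 1 - 8*I
-C(-243) = -(1 - 8*(-243)) = -(1 + 1944) = -1*1945 = -1945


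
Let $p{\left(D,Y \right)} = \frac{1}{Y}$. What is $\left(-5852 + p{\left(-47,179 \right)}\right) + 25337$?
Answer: $\frac{3487816}{179} \approx 19485.0$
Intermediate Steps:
$\left(-5852 + p{\left(-47,179 \right)}\right) + 25337 = \left(-5852 + \frac{1}{179}\right) + 25337 = - \frac{1047507}{179} + 25337 = \frac{3487816}{179}$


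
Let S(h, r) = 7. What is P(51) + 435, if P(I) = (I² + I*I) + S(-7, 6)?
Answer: 5644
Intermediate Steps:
P(I) = 7 + 2*I² (P(I) = (I² + I*I) + 7 = (I² + I²) + 7 = 2*I² + 7 = 7 + 2*I²)
P(51) + 435 = (7 + 2*51²) + 435 = (7 + 2*2601) + 435 = (7 + 5202) + 435 = 5209 + 435 = 5644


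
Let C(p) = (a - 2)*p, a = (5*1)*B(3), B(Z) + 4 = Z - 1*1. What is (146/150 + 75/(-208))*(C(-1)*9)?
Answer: 86031/1300 ≈ 66.178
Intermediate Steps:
B(Z) = -5 + Z (B(Z) = -4 + (Z - 1*1) = -4 + (Z - 1) = -4 + (-1 + Z) = -5 + Z)
a = -10 (a = (5*1)*(-5 + 3) = 5*(-2) = -10)
C(p) = -12*p (C(p) = (-10 - 2)*p = -12*p)
(146/150 + 75/(-208))*(C(-1)*9) = (146/150 + 75/(-208))*(-12*(-1)*9) = (146*(1/150) + 75*(-1/208))*(12*9) = (73/75 - 75/208)*108 = (9559/15600)*108 = 86031/1300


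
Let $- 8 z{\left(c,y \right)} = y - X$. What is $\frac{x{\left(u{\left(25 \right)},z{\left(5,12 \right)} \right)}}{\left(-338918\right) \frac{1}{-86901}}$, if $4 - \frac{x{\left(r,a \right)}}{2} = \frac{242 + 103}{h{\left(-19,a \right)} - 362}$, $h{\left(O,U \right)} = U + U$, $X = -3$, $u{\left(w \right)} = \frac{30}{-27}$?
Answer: $\frac{628468032}{247918517} \approx 2.535$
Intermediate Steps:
$u{\left(w \right)} = - \frac{10}{9}$ ($u{\left(w \right)} = 30 \left(- \frac{1}{27}\right) = - \frac{10}{9}$)
$h{\left(O,U \right)} = 2 U$
$z{\left(c,y \right)} = - \frac{3}{8} - \frac{y}{8}$ ($z{\left(c,y \right)} = - \frac{y - -3}{8} = - \frac{y + 3}{8} = - \frac{3 + y}{8} = - \frac{3}{8} - \frac{y}{8}$)
$x{\left(r,a \right)} = 8 - \frac{690}{-362 + 2 a}$ ($x{\left(r,a \right)} = 8 - 2 \frac{242 + 103}{2 a - 362} = 8 - 2 \frac{345}{-362 + 2 a} = 8 - \frac{690}{-362 + 2 a}$)
$\frac{x{\left(u{\left(25 \right)},z{\left(5,12 \right)} \right)}}{\left(-338918\right) \frac{1}{-86901}} = \frac{\frac{1}{-181 - \frac{15}{8}} \left(-1793 + 8 \left(- \frac{3}{8} - \frac{3}{2}\right)\right)}{\left(-338918\right) \frac{1}{-86901}} = \frac{\frac{1}{-181 - \frac{15}{8}} \left(-1793 + 8 \left(- \frac{3}{8} - \frac{3}{2}\right)\right)}{\left(-338918\right) \left(- \frac{1}{86901}\right)} = \frac{\frac{1}{-181 - \frac{15}{8}} \left(-1793 + 8 \left(- \frac{15}{8}\right)\right)}{\frac{338918}{86901}} = \frac{-1793 - 15}{- \frac{1463}{8}} \cdot \frac{86901}{338918} = \left(- \frac{8}{1463}\right) \left(-1808\right) \frac{86901}{338918} = \frac{14464}{1463} \cdot \frac{86901}{338918} = \frac{628468032}{247918517}$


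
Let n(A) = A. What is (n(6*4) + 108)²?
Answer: 17424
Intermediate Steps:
(n(6*4) + 108)² = (6*4 + 108)² = (24 + 108)² = 132² = 17424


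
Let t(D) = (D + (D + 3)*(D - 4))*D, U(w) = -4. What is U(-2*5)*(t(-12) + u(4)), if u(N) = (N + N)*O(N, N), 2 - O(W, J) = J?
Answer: 6400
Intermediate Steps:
t(D) = D*(D + (-4 + D)*(3 + D)) (t(D) = (D + (3 + D)*(-4 + D))*D = (D + (-4 + D)*(3 + D))*D = D*(D + (-4 + D)*(3 + D)))
O(W, J) = 2 - J
u(N) = 2*N*(2 - N) (u(N) = (N + N)*(2 - N) = (2*N)*(2 - N) = 2*N*(2 - N))
U(-2*5)*(t(-12) + u(4)) = -4*(-12*(-12 + (-12)²) + 2*4*(2 - 1*4)) = -4*(-12*(-12 + 144) + 2*4*(2 - 4)) = -4*(-12*132 + 2*4*(-2)) = -4*(-1584 - 16) = -4*(-1600) = 6400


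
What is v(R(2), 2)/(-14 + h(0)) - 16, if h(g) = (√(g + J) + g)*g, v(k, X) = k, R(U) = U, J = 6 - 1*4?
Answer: -113/7 ≈ -16.143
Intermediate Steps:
J = 2 (J = 6 - 4 = 2)
h(g) = g*(g + √(2 + g)) (h(g) = (√(g + 2) + g)*g = (√(2 + g) + g)*g = (g + √(2 + g))*g = g*(g + √(2 + g)))
v(R(2), 2)/(-14 + h(0)) - 16 = 2/(-14 + 0*(0 + √(2 + 0))) - 16 = 2/(-14 + 0*(0 + √2)) - 16 = 2/(-14 + 0*√2) - 16 = 2/(-14 + 0) - 16 = 2/(-14) - 16 = -1/14*2 - 16 = -⅐ - 16 = -113/7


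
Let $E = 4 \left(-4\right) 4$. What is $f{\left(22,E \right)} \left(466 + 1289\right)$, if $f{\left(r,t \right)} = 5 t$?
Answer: $-561600$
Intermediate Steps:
$E = -64$ ($E = \left(-16\right) 4 = -64$)
$f{\left(22,E \right)} \left(466 + 1289\right) = 5 \left(-64\right) \left(466 + 1289\right) = \left(-320\right) 1755 = -561600$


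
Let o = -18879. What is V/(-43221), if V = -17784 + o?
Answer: 12221/14407 ≈ 0.84827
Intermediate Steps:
V = -36663 (V = -17784 - 18879 = -36663)
V/(-43221) = -36663/(-43221) = -36663*(-1/43221) = 12221/14407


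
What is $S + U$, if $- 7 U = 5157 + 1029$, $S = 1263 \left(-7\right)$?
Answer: $- \frac{68073}{7} \approx -9724.7$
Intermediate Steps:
$S = -8841$
$U = - \frac{6186}{7}$ ($U = - \frac{5157 + 1029}{7} = \left(- \frac{1}{7}\right) 6186 = - \frac{6186}{7} \approx -883.71$)
$S + U = -8841 - \frac{6186}{7} = - \frac{68073}{7}$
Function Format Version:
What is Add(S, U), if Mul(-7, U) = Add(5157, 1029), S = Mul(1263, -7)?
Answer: Rational(-68073, 7) ≈ -9724.7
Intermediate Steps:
S = -8841
U = Rational(-6186, 7) (U = Mul(Rational(-1, 7), Add(5157, 1029)) = Mul(Rational(-1, 7), 6186) = Rational(-6186, 7) ≈ -883.71)
Add(S, U) = Add(-8841, Rational(-6186, 7)) = Rational(-68073, 7)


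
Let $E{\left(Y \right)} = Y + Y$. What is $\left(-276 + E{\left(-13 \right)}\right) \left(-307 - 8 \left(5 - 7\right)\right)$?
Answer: $87882$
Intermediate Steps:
$E{\left(Y \right)} = 2 Y$
$\left(-276 + E{\left(-13 \right)}\right) \left(-307 - 8 \left(5 - 7\right)\right) = \left(-276 + 2 \left(-13\right)\right) \left(-307 - 8 \left(5 - 7\right)\right) = \left(-276 - 26\right) \left(-307 - -16\right) = - 302 \left(-307 + 16\right) = \left(-302\right) \left(-291\right) = 87882$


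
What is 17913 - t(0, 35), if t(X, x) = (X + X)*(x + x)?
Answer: 17913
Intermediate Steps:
t(X, x) = 4*X*x (t(X, x) = (2*X)*(2*x) = 4*X*x)
17913 - t(0, 35) = 17913 - 4*0*35 = 17913 - 1*0 = 17913 + 0 = 17913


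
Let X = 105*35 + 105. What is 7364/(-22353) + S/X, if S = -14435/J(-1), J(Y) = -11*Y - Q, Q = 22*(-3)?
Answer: -164402093/433737612 ≈ -0.37904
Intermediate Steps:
Q = -66
J(Y) = 66 - 11*Y (J(Y) = -11*Y - 1*(-66) = -11*Y + 66 = 66 - 11*Y)
S = -14435/77 (S = -14435/(66 - 11*(-1)) = -14435/(66 + 11) = -14435/77 ≈ -187.47)
X = 3780 (X = 3675 + 105 = 3780)
7364/(-22353) + S/X = 7364/(-22353) - 14435/77/3780 = 7364*(-1/22353) - 14435/77*1/3780 = -7364/22353 - 2887/58212 = -164402093/433737612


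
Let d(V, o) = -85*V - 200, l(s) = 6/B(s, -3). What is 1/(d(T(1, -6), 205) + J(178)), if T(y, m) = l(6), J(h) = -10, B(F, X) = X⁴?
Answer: -27/5840 ≈ -0.0046233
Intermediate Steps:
l(s) = 2/27 (l(s) = 6/((-3)⁴) = 6/81 = 6*(1/81) = 2/27)
T(y, m) = 2/27
d(V, o) = -200 - 85*V
1/(d(T(1, -6), 205) + J(178)) = 1/((-200 - 85*2/27) - 10) = 1/((-200 - 170/27) - 10) = 1/(-5570/27 - 10) = 1/(-5840/27) = -27/5840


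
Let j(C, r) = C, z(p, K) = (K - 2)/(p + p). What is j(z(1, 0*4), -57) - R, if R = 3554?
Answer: -3555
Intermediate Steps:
z(p, K) = (-2 + K)/(2*p) (z(p, K) = (-2 + K)/((2*p)) = (-2 + K)*(1/(2*p)) = (-2 + K)/(2*p))
j(z(1, 0*4), -57) - R = (½)*(-2 + 0*4)/1 - 1*3554 = (½)*1*(-2 + 0) - 3554 = (½)*1*(-2) - 3554 = -1 - 3554 = -3555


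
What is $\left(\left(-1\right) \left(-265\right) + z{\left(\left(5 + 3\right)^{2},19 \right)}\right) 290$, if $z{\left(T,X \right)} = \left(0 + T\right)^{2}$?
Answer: $1264690$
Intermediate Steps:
$z{\left(T,X \right)} = T^{2}$
$\left(\left(-1\right) \left(-265\right) + z{\left(\left(5 + 3\right)^{2},19 \right)}\right) 290 = \left(\left(-1\right) \left(-265\right) + \left(\left(5 + 3\right)^{2}\right)^{2}\right) 290 = \left(265 + \left(8^{2}\right)^{2}\right) 290 = \left(265 + 64^{2}\right) 290 = \left(265 + 4096\right) 290 = 4361 \cdot 290 = 1264690$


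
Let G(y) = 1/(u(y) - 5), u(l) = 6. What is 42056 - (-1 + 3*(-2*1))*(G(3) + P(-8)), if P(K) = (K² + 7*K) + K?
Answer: 42063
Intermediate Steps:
G(y) = 1 (G(y) = 1/(6 - 5) = 1/1 = 1)
P(K) = K² + 8*K
42056 - (-1 + 3*(-2*1))*(G(3) + P(-8)) = 42056 - (-1 + 3*(-2*1))*(1 - 8*(8 - 8)) = 42056 - (-1 + 3*(-2))*(1 - 8*0) = 42056 - (-1 - 6)*(1 + 0) = 42056 - (-7) = 42056 - 1*(-7) = 42056 + 7 = 42063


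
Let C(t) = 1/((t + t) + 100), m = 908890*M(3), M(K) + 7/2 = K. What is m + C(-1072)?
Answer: -928885581/2044 ≈ -4.5445e+5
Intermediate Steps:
M(K) = -7/2 + K
m = -454445 (m = 908890*(-7/2 + 3) = 908890*(-½) = -454445)
C(t) = 1/(100 + 2*t) (C(t) = 1/(2*t + 100) = 1/(100 + 2*t))
m + C(-1072) = -454445 + 1/(2*(50 - 1072)) = -454445 + (½)/(-1022) = -454445 + (½)*(-1/1022) = -454445 - 1/2044 = -928885581/2044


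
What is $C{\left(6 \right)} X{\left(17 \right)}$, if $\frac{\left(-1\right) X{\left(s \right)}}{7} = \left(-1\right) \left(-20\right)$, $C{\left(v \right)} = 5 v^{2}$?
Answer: $-25200$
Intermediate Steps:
$X{\left(s \right)} = -140$ ($X{\left(s \right)} = - 7 \left(\left(-1\right) \left(-20\right)\right) = \left(-7\right) 20 = -140$)
$C{\left(6 \right)} X{\left(17 \right)} = 5 \cdot 6^{2} \left(-140\right) = 5 \cdot 36 \left(-140\right) = 180 \left(-140\right) = -25200$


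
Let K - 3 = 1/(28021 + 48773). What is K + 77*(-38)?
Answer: -224468861/76794 ≈ -2923.0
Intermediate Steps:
K = 230383/76794 (K = 3 + 1/(28021 + 48773) = 3 + 1/76794 = 230383/76794 ≈ 3.0000)
K + 77*(-38) = 230383/76794 + 77*(-38) = 230383/76794 - 2926 = -224468861/76794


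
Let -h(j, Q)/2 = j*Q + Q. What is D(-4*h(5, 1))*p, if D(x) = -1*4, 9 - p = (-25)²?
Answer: 2464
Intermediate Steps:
h(j, Q) = -2*Q - 2*Q*j (h(j, Q) = -2*(j*Q + Q) = -2*(Q*j + Q) = -2*(Q + Q*j) = -2*Q - 2*Q*j)
p = -616 (p = 9 - 1*(-25)² = 9 - 1*625 = 9 - 625 = -616)
D(x) = -4
D(-4*h(5, 1))*p = -4*(-616) = 2464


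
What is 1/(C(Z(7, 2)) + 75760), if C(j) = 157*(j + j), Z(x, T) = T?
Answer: 1/76388 ≈ 1.3091e-5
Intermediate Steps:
C(j) = 314*j (C(j) = 157*(2*j) = 314*j)
1/(C(Z(7, 2)) + 75760) = 1/(314*2 + 75760) = 1/(628 + 75760) = 1/76388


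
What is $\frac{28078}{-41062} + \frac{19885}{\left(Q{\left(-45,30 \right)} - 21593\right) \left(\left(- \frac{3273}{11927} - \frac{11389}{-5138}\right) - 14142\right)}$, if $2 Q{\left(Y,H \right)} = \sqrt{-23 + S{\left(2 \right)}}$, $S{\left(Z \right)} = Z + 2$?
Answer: $- \frac{92595779719068916644903}{135427383471071803792331} + \frac{69632640772 i \sqrt{19}}{46173673191637164607} \approx -0.68373 + 6.5735 \cdot 10^{-9} i$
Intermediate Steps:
$S{\left(Z \right)} = 2 + Z$
$Q{\left(Y,H \right)} = \frac{i \sqrt{19}}{2}$ ($Q{\left(Y,H \right)} = \frac{\sqrt{-23 + \left(2 + 2\right)}}{2} = \frac{\sqrt{-23 + 4}}{2} = \frac{\sqrt{-19}}{2} = \frac{i \sqrt{19}}{2}$)
$\frac{28078}{-41062} + \frac{19885}{\left(Q{\left(-45,30 \right)} - 21593\right) \left(\left(- \frac{3273}{11927} - \frac{11389}{-5138}\right) - 14142\right)} = \frac{28078}{-41062} + \frac{19885}{\left(\frac{i \sqrt{19}}{2} - 21593\right) \left(\left(- \frac{3273}{11927} - \frac{11389}{-5138}\right) - 14142\right)} = 28078 \left(- \frac{1}{41062}\right) + \frac{19885}{\left(-21593 + \frac{i \sqrt{19}}{2}\right) \left(\left(\left(-3273\right) \frac{1}{11927} - - \frac{1627}{734}\right) - 14142\right)} = - \frac{14039}{20531} + \frac{19885}{\left(-21593 + \frac{i \sqrt{19}}{2}\right) \left(\left(- \frac{3273}{11927} + \frac{1627}{734}\right) - 14142\right)} = - \frac{14039}{20531} + \frac{19885}{\left(-21593 + \frac{i \sqrt{19}}{2}\right) \left(\frac{17002847}{8754418} - 14142\right)} = - \frac{14039}{20531} + \frac{19885}{\left(-21593 + \frac{i \sqrt{19}}{2}\right) \left(- \frac{123787976509}{8754418}\right)} = - \frac{14039}{20531} + \frac{19885}{\frac{2672953776758837}{8754418} - \frac{123787976509 i \sqrt{19}}{17508836}}$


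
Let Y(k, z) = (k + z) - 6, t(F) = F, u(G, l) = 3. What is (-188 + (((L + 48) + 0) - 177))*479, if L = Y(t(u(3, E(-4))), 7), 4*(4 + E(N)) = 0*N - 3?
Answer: -149927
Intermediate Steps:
E(N) = -19/4 (E(N) = -4 + (0*N - 3)/4 = -4 + (0 - 3)/4 = -4 + (¼)*(-3) = -4 - ¾ = -19/4)
Y(k, z) = -6 + k + z
L = 4 (L = -6 + 3 + 7 = 4)
(-188 + (((L + 48) + 0) - 177))*479 = (-188 + (((4 + 48) + 0) - 177))*479 = (-188 + ((52 + 0) - 177))*479 = (-188 + (52 - 177))*479 = (-188 - 125)*479 = -313*479 = -149927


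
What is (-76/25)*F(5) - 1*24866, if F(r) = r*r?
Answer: -24942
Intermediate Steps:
F(r) = r**2
(-76/25)*F(5) - 1*24866 = -76/25*5**2 - 1*24866 = -76/25*25 - 24866 = -76 - 24866 = -24942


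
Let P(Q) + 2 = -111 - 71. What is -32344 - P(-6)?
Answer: -32160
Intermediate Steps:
P(Q) = -184 (P(Q) = -2 + (-111 - 71) = -2 - 182 = -184)
-32344 - P(-6) = -32344 - 1*(-184) = -32344 + 184 = -32160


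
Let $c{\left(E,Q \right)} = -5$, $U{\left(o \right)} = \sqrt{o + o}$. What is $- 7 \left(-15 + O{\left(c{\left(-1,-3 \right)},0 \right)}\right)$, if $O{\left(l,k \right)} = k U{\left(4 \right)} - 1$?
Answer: $112$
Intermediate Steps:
$U{\left(o \right)} = \sqrt{2} \sqrt{o}$ ($U{\left(o \right)} = \sqrt{2 o} = \sqrt{2} \sqrt{o}$)
$O{\left(l,k \right)} = -1 + 2 k \sqrt{2}$ ($O{\left(l,k \right)} = k \sqrt{2} \sqrt{4} - 1 = k \sqrt{2} \cdot 2 - 1 = k 2 \sqrt{2} - 1 = 2 k \sqrt{2} - 1 = -1 + 2 k \sqrt{2}$)
$- 7 \left(-15 + O{\left(c{\left(-1,-3 \right)},0 \right)}\right) = - 7 \left(-15 - \left(1 + 0 \sqrt{2}\right)\right) = - 7 \left(-15 + \left(-1 + 0\right)\right) = - 7 \left(-15 - 1\right) = \left(-7\right) \left(-16\right) = 112$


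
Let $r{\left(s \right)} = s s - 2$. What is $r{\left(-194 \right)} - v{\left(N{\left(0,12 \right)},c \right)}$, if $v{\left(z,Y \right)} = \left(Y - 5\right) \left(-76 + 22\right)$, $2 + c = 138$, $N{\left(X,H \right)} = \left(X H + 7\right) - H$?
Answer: $44708$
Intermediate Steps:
$r{\left(s \right)} = -2 + s^{2}$ ($r{\left(s \right)} = s^{2} - 2 = -2 + s^{2}$)
$N{\left(X,H \right)} = 7 - H + H X$ ($N{\left(X,H \right)} = \left(H X + 7\right) - H = \left(7 + H X\right) - H = 7 - H + H X$)
$c = 136$ ($c = -2 + 138 = 136$)
$v{\left(z,Y \right)} = 270 - 54 Y$ ($v{\left(z,Y \right)} = \left(-5 + Y\right) \left(-54\right) = 270 - 54 Y$)
$r{\left(-194 \right)} - v{\left(N{\left(0,12 \right)},c \right)} = \left(-2 + \left(-194\right)^{2}\right) - \left(270 - 7344\right) = \left(-2 + 37636\right) - \left(270 - 7344\right) = 37634 - -7074 = 37634 + 7074 = 44708$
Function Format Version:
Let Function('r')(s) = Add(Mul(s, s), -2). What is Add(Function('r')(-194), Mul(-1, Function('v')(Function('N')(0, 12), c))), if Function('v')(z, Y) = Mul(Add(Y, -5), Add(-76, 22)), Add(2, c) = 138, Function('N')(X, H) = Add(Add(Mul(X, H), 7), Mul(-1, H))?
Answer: 44708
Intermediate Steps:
Function('r')(s) = Add(-2, Pow(s, 2)) (Function('r')(s) = Add(Pow(s, 2), -2) = Add(-2, Pow(s, 2)))
Function('N')(X, H) = Add(7, Mul(-1, H), Mul(H, X)) (Function('N')(X, H) = Add(Add(Mul(H, X), 7), Mul(-1, H)) = Add(Add(7, Mul(H, X)), Mul(-1, H)) = Add(7, Mul(-1, H), Mul(H, X)))
c = 136 (c = Add(-2, 138) = 136)
Function('v')(z, Y) = Add(270, Mul(-54, Y)) (Function('v')(z, Y) = Mul(Add(-5, Y), -54) = Add(270, Mul(-54, Y)))
Add(Function('r')(-194), Mul(-1, Function('v')(Function('N')(0, 12), c))) = Add(Add(-2, Pow(-194, 2)), Mul(-1, Add(270, Mul(-54, 136)))) = Add(Add(-2, 37636), Mul(-1, Add(270, -7344))) = Add(37634, Mul(-1, -7074)) = Add(37634, 7074) = 44708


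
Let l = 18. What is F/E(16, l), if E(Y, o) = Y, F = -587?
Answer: -587/16 ≈ -36.688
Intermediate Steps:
F/E(16, l) = -587/16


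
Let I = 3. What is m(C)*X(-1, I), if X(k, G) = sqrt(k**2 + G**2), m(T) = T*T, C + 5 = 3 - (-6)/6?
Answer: sqrt(10) ≈ 3.1623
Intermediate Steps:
C = -1 (C = -5 + (3 - (-6)/6) = -5 + (3 - 1*(-1)) = -5 + (3 + 1) = -5 + 4 = -1)
m(T) = T**2
X(k, G) = sqrt(G**2 + k**2)
m(C)*X(-1, I) = (-1)**2*sqrt(3**2 + (-1)**2) = 1*sqrt(9 + 1) = 1*sqrt(10) = sqrt(10)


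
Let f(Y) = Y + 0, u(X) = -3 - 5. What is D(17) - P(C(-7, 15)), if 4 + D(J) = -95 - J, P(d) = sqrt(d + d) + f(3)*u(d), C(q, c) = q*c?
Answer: -92 - I*sqrt(210) ≈ -92.0 - 14.491*I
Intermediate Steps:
u(X) = -8
f(Y) = Y
C(q, c) = c*q
P(d) = -24 + sqrt(2)*sqrt(d) (P(d) = sqrt(d + d) + 3*(-8) = sqrt(2*d) - 24 = sqrt(2)*sqrt(d) - 24 = -24 + sqrt(2)*sqrt(d))
D(J) = -99 - J (D(J) = -4 + (-95 - J) = -99 - J)
D(17) - P(C(-7, 15)) = (-99 - 1*17) - (-24 + sqrt(2)*sqrt(15*(-7))) = (-99 - 17) - (-24 + sqrt(2)*sqrt(-105)) = -116 - (-24 + sqrt(2)*(I*sqrt(105))) = -116 - (-24 + I*sqrt(210)) = -116 + (24 - I*sqrt(210)) = -92 - I*sqrt(210)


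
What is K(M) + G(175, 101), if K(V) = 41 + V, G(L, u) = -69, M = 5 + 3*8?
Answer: 1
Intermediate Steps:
M = 29 (M = 5 + 24 = 29)
K(M) + G(175, 101) = (41 + 29) - 69 = 70 - 69 = 1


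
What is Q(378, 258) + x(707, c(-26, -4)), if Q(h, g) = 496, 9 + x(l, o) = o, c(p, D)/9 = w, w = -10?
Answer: 397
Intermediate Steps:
c(p, D) = -90 (c(p, D) = 9*(-10) = -90)
x(l, o) = -9 + o
Q(378, 258) + x(707, c(-26, -4)) = 496 + (-9 - 90) = 496 - 99 = 397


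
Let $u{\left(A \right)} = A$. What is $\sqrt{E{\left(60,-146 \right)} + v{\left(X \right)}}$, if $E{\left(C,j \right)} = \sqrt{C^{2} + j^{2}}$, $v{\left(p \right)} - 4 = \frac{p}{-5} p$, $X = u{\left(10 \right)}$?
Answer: $\sqrt{-16 + 2 \sqrt{6229}} \approx 11.91$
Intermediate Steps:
$X = 10$
$v{\left(p \right)} = 4 - \frac{p^{2}}{5}$ ($v{\left(p \right)} = 4 + \frac{p}{-5} p = 4 + - \frac{p}{5} p = 4 - \frac{p^{2}}{5}$)
$\sqrt{E{\left(60,-146 \right)} + v{\left(X \right)}} = \sqrt{\sqrt{60^{2} + \left(-146\right)^{2}} + \left(4 - \frac{10^{2}}{5}\right)} = \sqrt{\sqrt{3600 + 21316} + \left(4 - 20\right)} = \sqrt{\sqrt{24916} + \left(4 - 20\right)} = \sqrt{2 \sqrt{6229} - 16} = \sqrt{-16 + 2 \sqrt{6229}}$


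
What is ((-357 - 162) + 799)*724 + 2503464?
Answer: 2706184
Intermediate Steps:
((-357 - 162) + 799)*724 + 2503464 = (-519 + 799)*724 + 2503464 = 280*724 + 2503464 = 202720 + 2503464 = 2706184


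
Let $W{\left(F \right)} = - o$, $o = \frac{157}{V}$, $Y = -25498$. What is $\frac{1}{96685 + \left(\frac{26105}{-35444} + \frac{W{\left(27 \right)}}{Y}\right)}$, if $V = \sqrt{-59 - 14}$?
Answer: $\frac{1441173777317525199423420}{139338825215371608264513565741} + \frac{1257277760738824 i \sqrt{73}}{139338825215371608264513565741} \approx 1.0343 \cdot 10^{-5} + 7.7094 \cdot 10^{-14} i$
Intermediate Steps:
$V = i \sqrt{73}$ ($V = \sqrt{-73} = i \sqrt{73} \approx 8.544 i$)
$o = - \frac{157 i \sqrt{73}}{73}$ ($o = \frac{157}{i \sqrt{73}} = 157 \left(- \frac{i \sqrt{73}}{73}\right) = - \frac{157 i \sqrt{73}}{73} \approx - 18.375 i$)
$W{\left(F \right)} = \frac{157 i \sqrt{73}}{73}$ ($W{\left(F \right)} = - \frac{\left(-157\right) i \sqrt{73}}{73} = \frac{157 i \sqrt{73}}{73}$)
$\frac{1}{96685 + \left(\frac{26105}{-35444} + \frac{W{\left(27 \right)}}{Y}\right)} = \frac{1}{96685 + \left(\frac{26105}{-35444} + \frac{\frac{157}{73} i \sqrt{73}}{-25498}\right)} = \frac{1}{96685 + \left(26105 \left(- \frac{1}{35444}\right) + \frac{157 i \sqrt{73}}{73} \left(- \frac{1}{25498}\right)\right)} = \frac{1}{96685 - \left(\frac{26105}{35444} + \frac{157 i \sqrt{73}}{1861354}\right)} = \frac{1}{\frac{3426877035}{35444} - \frac{157 i \sqrt{73}}{1861354}}$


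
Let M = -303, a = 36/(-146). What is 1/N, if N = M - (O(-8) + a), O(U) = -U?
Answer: -73/22685 ≈ -0.0032180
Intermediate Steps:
a = -18/73 (a = 36*(-1/146) = -18/73 ≈ -0.24658)
N = -22685/73 (N = -303 - (-1*(-8) - 18/73) = -303 - (8 - 18/73) = -303 - 1*566/73 = -303 - 566/73 = -22685/73 ≈ -310.75)
1/N = 1/(-22685/73) = -73/22685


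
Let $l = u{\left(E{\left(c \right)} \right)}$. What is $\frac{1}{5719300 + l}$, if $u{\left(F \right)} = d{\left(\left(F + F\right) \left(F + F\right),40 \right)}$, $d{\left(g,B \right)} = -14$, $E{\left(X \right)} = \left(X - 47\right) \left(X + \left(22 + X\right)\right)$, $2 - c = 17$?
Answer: $\frac{1}{5719286} \approx 1.7485 \cdot 10^{-7}$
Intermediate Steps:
$c = -15$ ($c = 2 - 17 = -15$)
$E{\left(X \right)} = \left(-47 + X\right) \left(22 + 2 X\right)$
$u{\left(F \right)} = -14$
$l = -14$
$\frac{1}{5719300 + l} = \frac{1}{5719300 - 14} = \frac{1}{5719286}$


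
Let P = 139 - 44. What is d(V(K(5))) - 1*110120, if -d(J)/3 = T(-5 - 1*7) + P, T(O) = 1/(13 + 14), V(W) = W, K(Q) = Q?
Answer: -993646/9 ≈ -1.1041e+5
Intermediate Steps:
T(O) = 1/27
P = 95
d(J) = -2566/9 (d(J) = -3*(1/27 + 95) = -3*2566/27 = -2566/9)
d(V(K(5))) - 1*110120 = -2566/9 - 1*110120 = -2566/9 - 110120 = -993646/9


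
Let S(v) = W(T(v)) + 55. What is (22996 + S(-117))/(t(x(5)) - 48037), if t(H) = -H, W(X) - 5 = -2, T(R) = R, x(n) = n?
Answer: -11527/24021 ≈ -0.47987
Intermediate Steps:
W(X) = 3 (W(X) = 5 - 2 = 3)
S(v) = 58 (S(v) = 3 + 55 = 58)
(22996 + S(-117))/(t(x(5)) - 48037) = (22996 + 58)/(-1*5 - 48037) = 23054/(-5 - 48037) = 23054/(-48042) = 23054*(-1/48042) = -11527/24021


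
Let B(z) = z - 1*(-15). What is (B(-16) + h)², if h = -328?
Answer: 108241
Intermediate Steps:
B(z) = 15 + z (B(z) = z + 15 = 15 + z)
(B(-16) + h)² = ((15 - 16) - 328)² = (-1 - 328)² = (-329)² = 108241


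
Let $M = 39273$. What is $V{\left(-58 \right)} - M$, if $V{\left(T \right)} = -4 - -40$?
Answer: $-39237$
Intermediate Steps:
$V{\left(T \right)} = 36$ ($V{\left(T \right)} = -4 + 40 = 36$)
$V{\left(-58 \right)} - M = 36 - 39273 = -39237$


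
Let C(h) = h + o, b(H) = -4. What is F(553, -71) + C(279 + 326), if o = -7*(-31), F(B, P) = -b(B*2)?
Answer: 826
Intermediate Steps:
F(B, P) = 4 (F(B, P) = -1*(-4) = 4)
o = 217
C(h) = 217 + h (C(h) = h + 217 = 217 + h)
F(553, -71) + C(279 + 326) = 4 + (217 + (279 + 326)) = 4 + (217 + 605) = 4 + 822 = 826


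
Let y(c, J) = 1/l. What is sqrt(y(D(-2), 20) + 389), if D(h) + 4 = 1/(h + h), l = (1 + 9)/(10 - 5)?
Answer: sqrt(1558)/2 ≈ 19.736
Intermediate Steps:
l = 2 (l = 10/5 = 10*(1/5) = 2)
D(h) = -4 + 1/(2*h) (D(h) = -4 + 1/(h + h) = -4 + 1/(2*h))
y(c, J) = 1/2
sqrt(y(D(-2), 20) + 389) = sqrt(1/2 + 389) = sqrt(779/2) = sqrt(1558)/2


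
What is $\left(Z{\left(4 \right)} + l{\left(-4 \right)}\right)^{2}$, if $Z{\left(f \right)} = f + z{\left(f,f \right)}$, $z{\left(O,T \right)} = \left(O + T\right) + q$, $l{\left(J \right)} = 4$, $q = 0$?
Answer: $256$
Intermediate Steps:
$z{\left(O,T \right)} = O + T$ ($z{\left(O,T \right)} = \left(O + T\right) + 0 = O + T$)
$Z{\left(f \right)} = 3 f$ ($Z{\left(f \right)} = f + \left(f + f\right) = f + 2 f = 3 f$)
$\left(Z{\left(4 \right)} + l{\left(-4 \right)}\right)^{2} = \left(3 \cdot 4 + 4\right)^{2} = \left(12 + 4\right)^{2} = 16^{2} = 256$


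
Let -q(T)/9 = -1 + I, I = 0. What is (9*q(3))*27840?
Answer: 2255040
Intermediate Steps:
q(T) = 9 (q(T) = -9*(-1 + 0) = -9*(-1) = 9)
(9*q(3))*27840 = (9*9)*27840 = 81*27840 = 2255040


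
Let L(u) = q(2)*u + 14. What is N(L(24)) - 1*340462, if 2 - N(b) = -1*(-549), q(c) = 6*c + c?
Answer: -341009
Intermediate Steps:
q(c) = 7*c
L(u) = 14 + 14*u (L(u) = (7*2)*u + 14 = 14*u + 14 = 14 + 14*u)
N(b) = -547 (N(b) = 2 - (-1)*(-549) = 2 - 1*549 = 2 - 549 = -547)
N(L(24)) - 1*340462 = -547 - 1*340462 = -547 - 340462 = -341009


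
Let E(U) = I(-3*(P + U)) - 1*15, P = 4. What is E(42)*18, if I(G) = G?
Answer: -2754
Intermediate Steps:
E(U) = -27 - 3*U (E(U) = -3*(4 + U) - 1*15 = (-12 - 3*U) - 15 = -27 - 3*U)
E(42)*18 = (-27 - 3*42)*18 = (-27 - 126)*18 = -153*18 = -2754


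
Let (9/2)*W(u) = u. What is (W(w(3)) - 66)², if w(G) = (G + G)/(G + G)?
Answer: 350464/81 ≈ 4326.7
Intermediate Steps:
w(G) = 1 (w(G) = (2*G)/((2*G)) = (2*G)*(1/(2*G)) = 1)
W(u) = 2*u/9
(W(w(3)) - 66)² = ((2/9)*1 - 66)² = (2/9 - 66)² = (-592/9)² = 350464/81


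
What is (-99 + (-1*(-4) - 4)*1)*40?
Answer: -3960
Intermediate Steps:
(-99 + (-1*(-4) - 4)*1)*40 = (-99 + (4 - 4)*1)*40 = (-99 + 0*1)*40 = (-99 + 0)*40 = -99*40 = -3960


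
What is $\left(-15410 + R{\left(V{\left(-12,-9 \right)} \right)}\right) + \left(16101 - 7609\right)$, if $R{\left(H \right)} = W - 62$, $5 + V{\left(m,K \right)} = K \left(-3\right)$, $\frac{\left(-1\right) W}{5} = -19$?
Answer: $-6885$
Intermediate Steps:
$W = 95$ ($W = \left(-5\right) \left(-19\right) = 95$)
$V{\left(m,K \right)} = -5 - 3 K$ ($V{\left(m,K \right)} = -5 + K \left(-3\right) = -5 - 3 K$)
$R{\left(H \right)} = 33$ ($R{\left(H \right)} = 95 - 62 = 33$)
$\left(-15410 + R{\left(V{\left(-12,-9 \right)} \right)}\right) + \left(16101 - 7609\right) = \left(-15410 + 33\right) + \left(16101 - 7609\right) = -15377 + 8492 = -6885$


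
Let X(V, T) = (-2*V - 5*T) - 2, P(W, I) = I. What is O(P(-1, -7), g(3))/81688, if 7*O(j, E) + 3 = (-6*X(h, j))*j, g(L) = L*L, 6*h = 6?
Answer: 1299/571816 ≈ 0.0022717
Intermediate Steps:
h = 1 (h = (⅙)*6 = 1)
X(V, T) = -2 - 5*T - 2*V (X(V, T) = (-5*T - 2*V) - 2 = -2 - 5*T - 2*V)
g(L) = L²
O(j, E) = -3/7 + j*(24 + 30*j)/7 (O(j, E) = -3/7 + ((-6*(-2 - 5*j - 2*1))*j)/7 = -3/7 + ((-6*(-2 - 5*j - 2))*j)/7 = -3/7 + ((-6*(-4 - 5*j))*j)/7 = -3/7 + ((24 + 30*j)*j)/7 = -3/7 + (j*(24 + 30*j))/7 = -3/7 + j*(24 + 30*j)/7)
O(P(-1, -7), g(3))/81688 = (-3/7 + (6/7)*(-7)*(4 + 5*(-7)))/81688 = (-3/7 + (6/7)*(-7)*(4 - 35))*(1/81688) = (-3/7 + (6/7)*(-7)*(-31))*(1/81688) = (-3/7 + 186)*(1/81688) = (1299/7)*(1/81688) = 1299/571816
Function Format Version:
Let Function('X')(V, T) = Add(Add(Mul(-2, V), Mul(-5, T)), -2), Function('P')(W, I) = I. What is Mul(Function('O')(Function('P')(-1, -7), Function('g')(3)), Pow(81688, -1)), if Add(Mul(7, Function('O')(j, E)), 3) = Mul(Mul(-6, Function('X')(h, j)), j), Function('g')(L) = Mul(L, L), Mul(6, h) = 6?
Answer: Rational(1299, 571816) ≈ 0.0022717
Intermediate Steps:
h = 1 (h = Mul(Rational(1, 6), 6) = 1)
Function('X')(V, T) = Add(-2, Mul(-5, T), Mul(-2, V)) (Function('X')(V, T) = Add(Add(Mul(-5, T), Mul(-2, V)), -2) = Add(-2, Mul(-5, T), Mul(-2, V)))
Function('g')(L) = Pow(L, 2)
Function('O')(j, E) = Add(Rational(-3, 7), Mul(Rational(1, 7), j, Add(24, Mul(30, j)))) (Function('O')(j, E) = Add(Rational(-3, 7), Mul(Rational(1, 7), Mul(Mul(-6, Add(-2, Mul(-5, j), Mul(-2, 1))), j))) = Add(Rational(-3, 7), Mul(Rational(1, 7), Mul(Mul(-6, Add(-2, Mul(-5, j), -2)), j))) = Add(Rational(-3, 7), Mul(Rational(1, 7), Mul(Mul(-6, Add(-4, Mul(-5, j))), j))) = Add(Rational(-3, 7), Mul(Rational(1, 7), Mul(Add(24, Mul(30, j)), j))) = Add(Rational(-3, 7), Mul(Rational(1, 7), Mul(j, Add(24, Mul(30, j))))) = Add(Rational(-3, 7), Mul(Rational(1, 7), j, Add(24, Mul(30, j)))))
Mul(Function('O')(Function('P')(-1, -7), Function('g')(3)), Pow(81688, -1)) = Mul(Add(Rational(-3, 7), Mul(Rational(6, 7), -7, Add(4, Mul(5, -7)))), Pow(81688, -1)) = Mul(Add(Rational(-3, 7), Mul(Rational(6, 7), -7, Add(4, -35))), Rational(1, 81688)) = Mul(Add(Rational(-3, 7), Mul(Rational(6, 7), -7, -31)), Rational(1, 81688)) = Mul(Add(Rational(-3, 7), 186), Rational(1, 81688)) = Mul(Rational(1299, 7), Rational(1, 81688)) = Rational(1299, 571816)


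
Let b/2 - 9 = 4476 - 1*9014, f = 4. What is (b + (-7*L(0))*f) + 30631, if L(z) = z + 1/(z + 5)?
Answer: 107837/5 ≈ 21567.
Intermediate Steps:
L(z) = z + 1/(5 + z)
b = -9058 (b = 18 + 2*(4476 - 1*9014) = 18 + 2*(4476 - 9014) = 18 + 2*(-4538) = 18 - 9076 = -9058)
(b + (-7*L(0))*f) + 30631 = (-9058 - 7*(1 + 0² + 5*0)/(5 + 0)*4) + 30631 = (-9058 - 7*(1 + 0 + 0)/5*4) + 30631 = (-9058 - 7/5*4) + 30631 = (-9058 - 28/5) + 30631 = -45318/5 + 30631 = 107837/5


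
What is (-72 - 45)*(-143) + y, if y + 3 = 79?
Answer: 16807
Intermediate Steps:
y = 76 (y = -3 + 79 = 76)
(-72 - 45)*(-143) + y = (-72 - 45)*(-143) + 76 = -117*(-143) + 76 = 16731 + 76 = 16807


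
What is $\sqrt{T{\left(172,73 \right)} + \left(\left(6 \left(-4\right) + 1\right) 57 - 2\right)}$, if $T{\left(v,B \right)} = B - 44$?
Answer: $2 i \sqrt{321} \approx 35.833 i$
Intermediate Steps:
$T{\left(v,B \right)} = -44 + B$ ($T{\left(v,B \right)} = B - 44 = -44 + B$)
$\sqrt{T{\left(172,73 \right)} + \left(\left(6 \left(-4\right) + 1\right) 57 - 2\right)} = \sqrt{\left(-44 + 73\right) + \left(\left(6 \left(-4\right) + 1\right) 57 - 2\right)} = \sqrt{29 + \left(\left(-24 + 1\right) 57 - 2\right)} = \sqrt{29 - 1313} = \sqrt{-1284} = 2 i \sqrt{321}$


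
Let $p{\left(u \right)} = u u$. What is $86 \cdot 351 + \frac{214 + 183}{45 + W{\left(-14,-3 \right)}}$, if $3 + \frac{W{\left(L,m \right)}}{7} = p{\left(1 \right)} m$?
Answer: $\frac{90955}{3} \approx 30318.0$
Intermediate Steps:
$p{\left(u \right)} = u^{2}$
$W{\left(L,m \right)} = -21 + 7 m$ ($W{\left(L,m \right)} = -21 + 7 \cdot 1^{2} m = -21 + 7 \cdot 1 m = -21 + 7 m$)
$86 \cdot 351 + \frac{214 + 183}{45 + W{\left(-14,-3 \right)}} = 86 \cdot 351 + \frac{214 + 183}{45 + \left(-21 + 7 \left(-3\right)\right)} = 30186 + \frac{397}{45 - 42} = 30186 + \frac{397}{3} = \frac{90955}{3}$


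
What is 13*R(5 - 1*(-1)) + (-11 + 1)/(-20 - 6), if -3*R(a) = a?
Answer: -333/13 ≈ -25.615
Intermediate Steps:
R(a) = -a/3
13*R(5 - 1*(-1)) + (-11 + 1)/(-20 - 6) = 13*(-(5 - 1*(-1))/3) + (-11 + 1)/(-20 - 6) = 13*(-(5 + 1)/3) - 10/(-26) = 13*(-⅓*6) - 10*(-1/26) = 13*(-2) + 5/13 = -26 + 5/13 = -333/13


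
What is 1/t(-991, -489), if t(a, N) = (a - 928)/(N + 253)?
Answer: 236/1919 ≈ 0.12298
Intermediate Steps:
t(a, N) = (-928 + a)/(253 + N)
1/t(-991, -489) = 1/((-928 - 991)/(253 - 489)) = 1/(-1919/(-236)) = 1/(-1/236*(-1919)) = 1/(1919/236) = 236/1919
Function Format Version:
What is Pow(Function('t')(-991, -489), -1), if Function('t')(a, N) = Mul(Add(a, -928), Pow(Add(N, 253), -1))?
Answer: Rational(236, 1919) ≈ 0.12298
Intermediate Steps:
Function('t')(a, N) = Mul(Pow(Add(253, N), -1), Add(-928, a)) (Function('t')(a, N) = Mul(Add(-928, a), Pow(Add(253, N), -1)) = Mul(Pow(Add(253, N), -1), Add(-928, a)))
Pow(Function('t')(-991, -489), -1) = Pow(Mul(Pow(Add(253, -489), -1), Add(-928, -991)), -1) = Pow(Mul(Pow(-236, -1), -1919), -1) = Pow(Mul(Rational(-1, 236), -1919), -1) = Pow(Rational(1919, 236), -1) = Rational(236, 1919)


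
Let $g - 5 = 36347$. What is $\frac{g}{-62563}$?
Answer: $- \frac{36352}{62563} \approx -0.58105$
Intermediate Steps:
$g = 36352$ ($g = 5 + 36347 = 36352$)
$\frac{g}{-62563} = \frac{36352}{-62563} = 36352 \left(- \frac{1}{62563}\right) = - \frac{36352}{62563}$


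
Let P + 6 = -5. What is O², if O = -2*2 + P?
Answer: 225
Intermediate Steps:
P = -11 (P = -6 - 5 = -11)
O = -15 (O = -2*2 - 11 = -4 - 11 = -15)
O² = (-15)² = 225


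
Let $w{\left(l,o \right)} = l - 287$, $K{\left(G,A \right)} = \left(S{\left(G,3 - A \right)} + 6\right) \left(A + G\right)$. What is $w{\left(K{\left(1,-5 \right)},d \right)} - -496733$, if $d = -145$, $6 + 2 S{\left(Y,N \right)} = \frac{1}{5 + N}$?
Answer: $\frac{6453640}{13} \approx 4.9643 \cdot 10^{5}$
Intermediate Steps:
$S{\left(Y,N \right)} = -3 + \frac{1}{2 \left(5 + N\right)}$
$K{\left(G,A \right)} = \left(6 + \frac{-47 + 6 A}{2 \left(8 - A\right)}\right) \left(A + G\right)$ ($K{\left(G,A \right)} = \left(\frac{-29 - 6 \left(3 - A\right)}{2 \left(5 - \left(-3 + A\right)\right)} + 6\right) \left(A + G\right) = \left(\frac{-29 + \left(-18 + 6 A\right)}{2 \left(8 - A\right)} + 6\right) \left(A + G\right) = \left(\frac{-47 + 6 A}{2 \left(8 - A\right)} + 6\right) \left(A + G\right) = \left(6 + \frac{-47 + 6 A}{2 \left(8 - A\right)}\right) \left(A + G\right)$)
$w{\left(l,o \right)} = -287 + l$
$w{\left(K{\left(1,-5 \right)},d \right)} - -496733 = \left(-287 + \frac{\left(-49\right) \left(-5\right) - 49 + 6 \left(-5\right)^{2} + 6 \left(-5\right) 1}{2 \left(-8 - 5\right)}\right) - -496733 = \left(-287 + \frac{245 - 49 + 6 \cdot 25 - 30}{2 \left(-13\right)}\right) + 496733 = \left(-287 + \frac{1}{2} \left(- \frac{1}{13}\right) \left(245 - 49 + 150 - 30\right)\right) + 496733 = \left(-287 + \frac{1}{2} \left(- \frac{1}{13}\right) 316\right) + 496733 = \left(-287 - \frac{158}{13}\right) + 496733 = - \frac{3889}{13} + 496733 = \frac{6453640}{13}$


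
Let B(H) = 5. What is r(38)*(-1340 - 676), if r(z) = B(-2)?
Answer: -10080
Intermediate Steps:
r(z) = 5
r(38)*(-1340 - 676) = 5*(-1340 - 676) = 5*(-2016) = -10080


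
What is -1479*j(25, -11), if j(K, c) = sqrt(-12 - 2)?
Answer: -1479*I*sqrt(14) ≈ -5533.9*I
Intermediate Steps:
j(K, c) = I*sqrt(14) (j(K, c) = sqrt(-14) = I*sqrt(14))
-1479*j(25, -11) = -1479*I*sqrt(14)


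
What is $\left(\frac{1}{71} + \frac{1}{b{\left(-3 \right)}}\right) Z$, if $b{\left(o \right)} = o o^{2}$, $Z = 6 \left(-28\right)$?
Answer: $\frac{2464}{639} \approx 3.856$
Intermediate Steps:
$Z = -168$
$b{\left(o \right)} = o^{3}$
$\left(\frac{1}{71} + \frac{1}{b{\left(-3 \right)}}\right) Z = \left(\frac{1}{71} + \frac{1}{\left(-3\right)^{3}}\right) \left(-168\right) = \left(\frac{1}{71} + \frac{1}{-27}\right) \left(-168\right) = \left(\frac{1}{71} - \frac{1}{27}\right) \left(-168\right) = \left(- \frac{44}{1917}\right) \left(-168\right) = \frac{2464}{639}$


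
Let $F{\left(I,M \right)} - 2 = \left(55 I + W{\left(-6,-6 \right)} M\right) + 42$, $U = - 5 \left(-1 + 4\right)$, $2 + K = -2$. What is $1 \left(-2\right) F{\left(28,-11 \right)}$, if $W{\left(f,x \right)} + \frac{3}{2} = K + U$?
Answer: $-3619$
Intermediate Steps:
$K = -4$ ($K = -2 - 2 = -4$)
$U = -15$ ($U = \left(-5\right) 3 = -15$)
$W{\left(f,x \right)} = - \frac{41}{2}$ ($W{\left(f,x \right)} = - \frac{3}{2} - 19 = - \frac{41}{2}$)
$F{\left(I,M \right)} = 44 + 55 I - \frac{41 M}{2}$ ($F{\left(I,M \right)} = 2 + \left(\left(55 I - \frac{41 M}{2}\right) + 42\right) = 2 + \left(42 + 55 I - \frac{41 M}{2}\right) = 44 + 55 I - \frac{41 M}{2}$)
$1 \left(-2\right) F{\left(28,-11 \right)} = 1 \left(-2\right) \left(44 + 55 \cdot 28 - - \frac{451}{2}\right) = - 2 \left(44 + 1540 + \frac{451}{2}\right) = \left(-2\right) \frac{3619}{2} = -3619$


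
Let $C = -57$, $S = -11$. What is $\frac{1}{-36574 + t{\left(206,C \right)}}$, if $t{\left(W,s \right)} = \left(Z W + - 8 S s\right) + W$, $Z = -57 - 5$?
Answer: $- \frac{1}{54156} \approx -1.8465 \cdot 10^{-5}$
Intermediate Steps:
$Z = -62$ ($Z = -57 - 5 = -62$)
$t{\left(W,s \right)} = - 61 W + 88 s$ ($t{\left(W,s \right)} = \left(- 62 W + \left(-8\right) \left(-11\right) s\right) + W = \left(- 62 W + 88 s\right) + W = - 61 W + 88 s$)
$\frac{1}{-36574 + t{\left(206,C \right)}} = \frac{1}{-36574 + \left(\left(-61\right) 206 + 88 \left(-57\right)\right)} = \frac{1}{-36574 - 17582} = \frac{1}{-54156} = - \frac{1}{54156}$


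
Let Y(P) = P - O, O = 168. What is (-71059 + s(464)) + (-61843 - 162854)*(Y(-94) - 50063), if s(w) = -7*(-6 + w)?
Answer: 11307802260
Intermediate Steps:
Y(P) = -168 + P (Y(P) = P - 1*168 = P - 168 = -168 + P)
s(w) = 42 - 7*w
(-71059 + s(464)) + (-61843 - 162854)*(Y(-94) - 50063) = (-71059 + (42 - 7*464)) + (-61843 - 162854)*((-168 - 94) - 50063) = (-71059 + (42 - 3248)) - 224697*(-262 - 50063) = (-71059 - 3206) - 224697*(-50325) = -74265 + 11307876525 = 11307802260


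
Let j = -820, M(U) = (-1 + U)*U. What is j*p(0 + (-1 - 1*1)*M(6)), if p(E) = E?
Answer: 49200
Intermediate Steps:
M(U) = U*(-1 + U)
j*p(0 + (-1 - 1*1)*M(6)) = -820*(0 + (-1 - 1*1)*(6*(-1 + 6))) = -820*(0 + (-1 - 1)*(6*5)) = -820*(0 - 2*30) = -820*(0 - 60) = -820*(-60) = 49200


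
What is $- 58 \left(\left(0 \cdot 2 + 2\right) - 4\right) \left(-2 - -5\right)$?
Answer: $348$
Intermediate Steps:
$- 58 \left(\left(0 \cdot 2 + 2\right) - 4\right) \left(-2 - -5\right) = - 58 \left(\left(0 + 2\right) - 4\right) \left(-2 + 5\right) = - 58 \left(2 - 4\right) 3 = - 58 \left(\left(-2\right) 3\right) = \left(-58\right) \left(-6\right) = 348$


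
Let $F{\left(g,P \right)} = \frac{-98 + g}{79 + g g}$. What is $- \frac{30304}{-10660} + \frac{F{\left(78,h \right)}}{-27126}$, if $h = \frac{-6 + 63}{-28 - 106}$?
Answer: $\frac{633268540594}{222764069385} \approx 2.8428$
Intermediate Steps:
$h = - \frac{57}{134}$ ($h = \frac{57}{-134} = 57 \left(- \frac{1}{134}\right) = - \frac{57}{134} \approx -0.42537$)
$F{\left(g,P \right)} = \frac{-98 + g}{79 + g^{2}}$
$- \frac{30304}{-10660} + \frac{F{\left(78,h \right)}}{-27126} = - \frac{30304}{-10660} + \frac{\frac{1}{79 + 78^{2}} \left(-98 + 78\right)}{-27126} = \left(-30304\right) \left(- \frac{1}{10660}\right) + \frac{1}{79 + 6084} \left(-20\right) \left(- \frac{1}{27126}\right) = \frac{7576}{2665} + \frac{1}{6163} \left(-20\right) \left(- \frac{1}{27126}\right) = \frac{7576}{2665} - - \frac{10}{83588769} = \frac{7576}{2665} + \frac{10}{83588769} = \frac{633268540594}{222764069385}$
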